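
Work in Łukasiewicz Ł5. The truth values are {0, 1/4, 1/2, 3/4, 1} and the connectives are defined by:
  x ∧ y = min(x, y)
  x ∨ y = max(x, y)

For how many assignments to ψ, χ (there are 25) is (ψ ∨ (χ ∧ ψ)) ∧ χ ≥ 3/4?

4

value 1: 1 assignment (counts)
value 3/4: 3 assignments (counts)
value 1/2: 5 assignments
value 1/4: 7 assignments
value 0: 9 assignments
So 4 of the 25 assignments meet the threshold.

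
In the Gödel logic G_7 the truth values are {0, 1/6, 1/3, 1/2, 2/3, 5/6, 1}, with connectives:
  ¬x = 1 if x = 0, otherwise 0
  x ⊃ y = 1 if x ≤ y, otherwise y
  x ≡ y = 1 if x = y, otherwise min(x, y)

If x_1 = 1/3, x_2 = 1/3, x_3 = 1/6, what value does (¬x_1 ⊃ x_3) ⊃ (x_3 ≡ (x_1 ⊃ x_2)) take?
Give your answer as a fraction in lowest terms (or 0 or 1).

¬x_1 = ¬1/3 = 0
¬x_1 ⊃ x_3 = 0 ⊃ 1/6 = 1
x_1 ⊃ x_2 = 1/3 ⊃ 1/3 = 1
x_3 ≡ (x_1 ⊃ x_2) = 1/6 ≡ 1 = 1/6
(¬x_1 ⊃ x_3) ⊃ (x_3 ≡ (x_1 ⊃ x_2)) = 1 ⊃ 1/6 = 1/6

1/6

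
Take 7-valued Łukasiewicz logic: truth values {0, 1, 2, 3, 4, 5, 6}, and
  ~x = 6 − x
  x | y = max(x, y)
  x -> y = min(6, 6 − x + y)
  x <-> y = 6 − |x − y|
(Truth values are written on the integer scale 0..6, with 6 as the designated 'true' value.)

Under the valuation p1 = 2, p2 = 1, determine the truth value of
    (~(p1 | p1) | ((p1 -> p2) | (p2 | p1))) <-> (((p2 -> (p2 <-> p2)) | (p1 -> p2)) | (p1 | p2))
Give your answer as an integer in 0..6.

p1 | p1 = 2 | 2 = 2
~(p1 | p1) = ~2 = 4
p1 -> p2 = 2 -> 1 = 5
p2 | p1 = 1 | 2 = 2
(p1 -> p2) | (p2 | p1) = 5 | 2 = 5
~(p1 | p1) | ((p1 -> p2) | (p2 | p1)) = 4 | 5 = 5
p2 <-> p2 = 1 <-> 1 = 6
p2 -> (p2 <-> p2) = 1 -> 6 = 6
p1 -> p2 = 2 -> 1 = 5
(p2 -> (p2 <-> p2)) | (p1 -> p2) = 6 | 5 = 6
p1 | p2 = 2 | 1 = 2
((p2 -> (p2 <-> p2)) | (p1 -> p2)) | (p1 | p2) = 6 | 2 = 6
(~(p1 | p1) | ((p1 -> p2) | (p2 | p1))) <-> (((p2 -> (p2 <-> p2)) | (p1 -> p2)) | (p1 | p2)) = 5 <-> 6 = 5

5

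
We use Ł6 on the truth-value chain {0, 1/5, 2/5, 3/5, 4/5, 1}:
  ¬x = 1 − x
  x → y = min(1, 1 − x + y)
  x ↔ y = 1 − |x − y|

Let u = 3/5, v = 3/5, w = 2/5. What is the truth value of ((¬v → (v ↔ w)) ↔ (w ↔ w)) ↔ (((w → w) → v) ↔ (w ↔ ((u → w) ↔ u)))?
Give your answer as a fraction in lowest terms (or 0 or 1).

¬v = ¬3/5 = 2/5
v ↔ w = 3/5 ↔ 2/5 = 4/5
¬v → (v ↔ w) = 2/5 → 4/5 = 1
w ↔ w = 2/5 ↔ 2/5 = 1
(¬v → (v ↔ w)) ↔ (w ↔ w) = 1 ↔ 1 = 1
w → w = 2/5 → 2/5 = 1
(w → w) → v = 1 → 3/5 = 3/5
u → w = 3/5 → 2/5 = 4/5
(u → w) ↔ u = 4/5 ↔ 3/5 = 4/5
w ↔ ((u → w) ↔ u) = 2/5 ↔ 4/5 = 3/5
((w → w) → v) ↔ (w ↔ ((u → w) ↔ u)) = 3/5 ↔ 3/5 = 1
((¬v → (v ↔ w)) ↔ (w ↔ w)) ↔ (((w → w) → v) ↔ (w ↔ ((u → w) ↔ u))) = 1 ↔ 1 = 1

1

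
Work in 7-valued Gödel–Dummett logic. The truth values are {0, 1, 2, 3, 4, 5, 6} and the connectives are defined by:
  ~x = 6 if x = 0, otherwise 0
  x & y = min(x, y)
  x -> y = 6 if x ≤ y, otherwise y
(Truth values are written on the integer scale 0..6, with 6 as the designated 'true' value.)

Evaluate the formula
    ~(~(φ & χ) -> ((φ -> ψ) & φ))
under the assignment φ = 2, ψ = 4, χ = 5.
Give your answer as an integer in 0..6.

φ & χ = 2 & 5 = 2
~(φ & χ) = ~2 = 0
φ -> ψ = 2 -> 4 = 6
(φ -> ψ) & φ = 6 & 2 = 2
~(φ & χ) -> ((φ -> ψ) & φ) = 0 -> 2 = 6
~(~(φ & χ) -> ((φ -> ψ) & φ)) = ~6 = 0

0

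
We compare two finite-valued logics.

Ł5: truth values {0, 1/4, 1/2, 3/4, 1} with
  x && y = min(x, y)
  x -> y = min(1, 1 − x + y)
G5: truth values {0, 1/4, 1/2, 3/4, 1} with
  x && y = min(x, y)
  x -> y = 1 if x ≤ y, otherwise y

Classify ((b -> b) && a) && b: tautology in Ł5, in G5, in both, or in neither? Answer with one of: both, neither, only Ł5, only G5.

In Ł5: at a = 0, b = 0 the value is 0 — not a tautology.
In G5: at a = 0, b = 0 the value is 0 — not a tautology.

neither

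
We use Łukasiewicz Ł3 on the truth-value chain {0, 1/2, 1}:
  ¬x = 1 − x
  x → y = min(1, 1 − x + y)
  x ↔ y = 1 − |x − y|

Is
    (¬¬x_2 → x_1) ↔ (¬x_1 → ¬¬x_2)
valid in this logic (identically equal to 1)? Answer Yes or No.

Counterexample: take x_1 = 0, x_2 = 0.
¬x_2 = ¬0 = 1
¬¬x_2 = ¬1 = 0
¬¬x_2 → x_1 = 0 → 0 = 1
¬x_1 = ¬0 = 1
¬x_2 = ¬0 = 1
¬¬x_2 = ¬1 = 0
¬x_1 → ¬¬x_2 = 1 → 0 = 0
(¬¬x_2 → x_1) ↔ (¬x_1 → ¬¬x_2) = 1 ↔ 0 = 0
This gives 0 ≠ 1.

No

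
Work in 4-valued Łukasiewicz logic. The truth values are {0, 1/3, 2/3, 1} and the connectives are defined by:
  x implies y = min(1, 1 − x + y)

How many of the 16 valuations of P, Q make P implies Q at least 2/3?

13

P = 0, Q = 0 ↦ 1  ≥
P = 0, Q = 1/3 ↦ 1  ≥
P = 0, Q = 2/3 ↦ 1  ≥
P = 0, Q = 1 ↦ 1  ≥
P = 1/3, Q = 0 ↦ 2/3  ≥
P = 1/3, Q = 1/3 ↦ 1  ≥
P = 1/3, Q = 2/3 ↦ 1  ≥
P = 1/3, Q = 1 ↦ 1  ≥
P = 2/3, Q = 0 ↦ 1/3  <
P = 2/3, Q = 1/3 ↦ 2/3  ≥
P = 2/3, Q = 2/3 ↦ 1  ≥
P = 2/3, Q = 1 ↦ 1  ≥
P = 1, Q = 0 ↦ 0  <
P = 1, Q = 1/3 ↦ 1/3  <
P = 1, Q = 2/3 ↦ 2/3  ≥
P = 1, Q = 1 ↦ 1  ≥
So 13 of the 16 assignments meet the threshold.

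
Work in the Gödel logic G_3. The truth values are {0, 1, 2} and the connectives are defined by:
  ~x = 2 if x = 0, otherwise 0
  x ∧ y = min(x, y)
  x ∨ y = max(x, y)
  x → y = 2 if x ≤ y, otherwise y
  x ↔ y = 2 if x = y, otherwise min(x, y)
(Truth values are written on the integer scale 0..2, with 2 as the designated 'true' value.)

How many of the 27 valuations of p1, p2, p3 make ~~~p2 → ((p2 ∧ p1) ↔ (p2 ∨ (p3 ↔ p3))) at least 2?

18

value 2: 18 assignments (counts)
value 0: 9 assignments
So 18 of the 27 assignments meet the threshold.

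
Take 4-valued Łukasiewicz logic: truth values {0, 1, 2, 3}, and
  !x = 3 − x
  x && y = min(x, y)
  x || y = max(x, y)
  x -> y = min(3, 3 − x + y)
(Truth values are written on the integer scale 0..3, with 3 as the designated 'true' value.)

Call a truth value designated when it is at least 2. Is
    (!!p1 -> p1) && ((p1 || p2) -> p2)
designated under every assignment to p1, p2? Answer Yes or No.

Counterexample: take p1 = 2, p2 = 0.
!p1 = !2 = 1
!!p1 = !1 = 2
!!p1 -> p1 = 2 -> 2 = 3
p1 || p2 = 2 || 0 = 2
(p1 || p2) -> p2 = 2 -> 0 = 1
(!!p1 -> p1) && ((p1 || p2) -> p2) = 3 && 1 = 1
This gives 1, which is below 2.

No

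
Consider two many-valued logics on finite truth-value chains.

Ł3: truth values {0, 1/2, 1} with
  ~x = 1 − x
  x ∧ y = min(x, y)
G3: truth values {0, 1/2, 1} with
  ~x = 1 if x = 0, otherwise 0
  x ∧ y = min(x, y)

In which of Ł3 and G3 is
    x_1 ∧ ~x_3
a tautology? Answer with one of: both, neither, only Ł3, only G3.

neither

In Ł3: at x_1 = 0, x_3 = 0 the value is 0 — not a tautology.
In G3: at x_1 = 0, x_3 = 0 the value is 0 — not a tautology.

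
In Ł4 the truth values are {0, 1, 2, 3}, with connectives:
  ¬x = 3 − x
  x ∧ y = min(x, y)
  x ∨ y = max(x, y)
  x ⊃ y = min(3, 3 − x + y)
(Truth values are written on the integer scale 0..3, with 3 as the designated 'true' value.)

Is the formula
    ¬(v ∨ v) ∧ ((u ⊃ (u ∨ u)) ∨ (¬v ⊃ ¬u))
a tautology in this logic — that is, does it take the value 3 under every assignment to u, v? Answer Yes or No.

No

Counterexample: take u = 0, v = 1.
v ∨ v = 1 ∨ 1 = 1
¬(v ∨ v) = ¬1 = 2
u ∨ u = 0 ∨ 0 = 0
u ⊃ (u ∨ u) = 0 ⊃ 0 = 3
¬v = ¬1 = 2
¬u = ¬0 = 3
¬v ⊃ ¬u = 2 ⊃ 3 = 3
(u ⊃ (u ∨ u)) ∨ (¬v ⊃ ¬u) = 3 ∨ 3 = 3
¬(v ∨ v) ∧ ((u ⊃ (u ∨ u)) ∨ (¬v ⊃ ¬u)) = 2 ∧ 3 = 2
This gives 2 ≠ 3.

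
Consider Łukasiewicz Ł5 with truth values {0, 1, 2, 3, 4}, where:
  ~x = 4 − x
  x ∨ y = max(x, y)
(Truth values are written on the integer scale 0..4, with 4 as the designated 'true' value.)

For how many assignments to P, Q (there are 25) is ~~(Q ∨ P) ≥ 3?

16

value 4: 9 assignments (counts)
value 3: 7 assignments (counts)
value 2: 5 assignments
value 1: 3 assignments
value 0: 1 assignment
So 16 of the 25 assignments meet the threshold.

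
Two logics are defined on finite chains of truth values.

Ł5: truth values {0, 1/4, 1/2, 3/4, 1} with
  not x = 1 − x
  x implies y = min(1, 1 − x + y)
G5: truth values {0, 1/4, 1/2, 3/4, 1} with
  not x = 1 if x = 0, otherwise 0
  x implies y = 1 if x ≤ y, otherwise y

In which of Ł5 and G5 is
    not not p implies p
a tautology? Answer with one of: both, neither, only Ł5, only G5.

In Ł5: every assignment gives 1 — tautology.
In G5: at p = 1/4 the value is 1/4 — not a tautology.

only Ł5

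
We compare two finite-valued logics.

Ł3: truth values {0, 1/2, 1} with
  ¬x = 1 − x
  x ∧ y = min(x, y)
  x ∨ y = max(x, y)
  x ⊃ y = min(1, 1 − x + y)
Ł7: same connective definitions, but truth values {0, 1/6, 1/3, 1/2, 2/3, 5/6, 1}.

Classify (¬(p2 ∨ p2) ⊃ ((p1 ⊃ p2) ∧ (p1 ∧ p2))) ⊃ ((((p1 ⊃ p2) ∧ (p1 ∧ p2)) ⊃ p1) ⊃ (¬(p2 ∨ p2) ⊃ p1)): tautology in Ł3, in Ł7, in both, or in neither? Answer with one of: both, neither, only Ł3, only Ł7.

both

In Ł3: every assignment gives 1 — tautology.
In Ł7: every assignment gives 1 — tautology.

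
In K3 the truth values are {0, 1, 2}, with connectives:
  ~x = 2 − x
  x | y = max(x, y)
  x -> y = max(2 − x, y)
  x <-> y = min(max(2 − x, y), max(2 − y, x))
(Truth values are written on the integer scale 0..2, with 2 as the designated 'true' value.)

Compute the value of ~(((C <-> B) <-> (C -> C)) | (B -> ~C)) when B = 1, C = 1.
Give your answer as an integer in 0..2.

C <-> B = 1 <-> 1 = 1
C -> C = 1 -> 1 = 1
(C <-> B) <-> (C -> C) = 1 <-> 1 = 1
~C = ~1 = 1
B -> ~C = 1 -> 1 = 1
((C <-> B) <-> (C -> C)) | (B -> ~C) = 1 | 1 = 1
~(((C <-> B) <-> (C -> C)) | (B -> ~C)) = ~1 = 1

1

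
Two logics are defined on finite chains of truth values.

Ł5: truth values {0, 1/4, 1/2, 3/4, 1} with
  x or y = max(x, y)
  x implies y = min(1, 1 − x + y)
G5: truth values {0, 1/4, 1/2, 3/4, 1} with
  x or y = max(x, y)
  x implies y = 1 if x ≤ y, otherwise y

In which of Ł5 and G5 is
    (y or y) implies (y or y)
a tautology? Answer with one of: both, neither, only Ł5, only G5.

In Ł5: every assignment gives 1 — tautology.
In G5: every assignment gives 1 — tautology.

both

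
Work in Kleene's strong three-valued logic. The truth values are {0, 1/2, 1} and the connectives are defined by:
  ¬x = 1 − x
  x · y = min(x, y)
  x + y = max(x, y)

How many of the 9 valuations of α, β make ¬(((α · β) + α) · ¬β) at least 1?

α = 0, β = 0 ↦ 1  ≥
α = 0, β = 1/2 ↦ 1  ≥
α = 0, β = 1 ↦ 1  ≥
α = 1/2, β = 0 ↦ 1/2  <
α = 1/2, β = 1/2 ↦ 1/2  <
α = 1/2, β = 1 ↦ 1  ≥
α = 1, β = 0 ↦ 0  <
α = 1, β = 1/2 ↦ 1/2  <
α = 1, β = 1 ↦ 1  ≥
So 5 of the 9 assignments meet the threshold.

5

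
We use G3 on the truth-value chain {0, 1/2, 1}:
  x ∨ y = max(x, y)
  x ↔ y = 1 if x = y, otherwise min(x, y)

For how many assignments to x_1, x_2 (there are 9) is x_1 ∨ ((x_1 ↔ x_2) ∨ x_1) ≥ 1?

5

x_1 = 0, x_2 = 0 ↦ 1  ≥
x_1 = 0, x_2 = 1/2 ↦ 0  <
x_1 = 0, x_2 = 1 ↦ 0  <
x_1 = 1/2, x_2 = 0 ↦ 1/2  <
x_1 = 1/2, x_2 = 1/2 ↦ 1  ≥
x_1 = 1/2, x_2 = 1 ↦ 1/2  <
x_1 = 1, x_2 = 0 ↦ 1  ≥
x_1 = 1, x_2 = 1/2 ↦ 1  ≥
x_1 = 1, x_2 = 1 ↦ 1  ≥
So 5 of the 9 assignments meet the threshold.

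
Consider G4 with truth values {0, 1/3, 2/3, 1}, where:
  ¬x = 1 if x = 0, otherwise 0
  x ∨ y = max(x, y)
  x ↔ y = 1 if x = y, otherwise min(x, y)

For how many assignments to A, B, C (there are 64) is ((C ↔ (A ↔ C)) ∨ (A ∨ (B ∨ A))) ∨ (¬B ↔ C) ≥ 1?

42

value 1: 42 assignments (counts)
value 2/3: 13 assignments
value 1/3: 8 assignments
value 0: 1 assignment
So 42 of the 64 assignments meet the threshold.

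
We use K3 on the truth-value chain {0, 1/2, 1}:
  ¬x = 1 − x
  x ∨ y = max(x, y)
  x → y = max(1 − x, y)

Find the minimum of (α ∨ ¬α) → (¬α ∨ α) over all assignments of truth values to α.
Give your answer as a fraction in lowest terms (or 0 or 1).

1/2

Take α = 1/2:
¬α = ¬1/2 = 1/2
α ∨ ¬α = 1/2 ∨ 1/2 = 1/2
¬α = ¬1/2 = 1/2
¬α ∨ α = 1/2 ∨ 1/2 = 1/2
(α ∨ ¬α) → (¬α ∨ α) = 1/2 → 1/2 = 1/2
No assignment yields a value below 1/2, so this is the minimum.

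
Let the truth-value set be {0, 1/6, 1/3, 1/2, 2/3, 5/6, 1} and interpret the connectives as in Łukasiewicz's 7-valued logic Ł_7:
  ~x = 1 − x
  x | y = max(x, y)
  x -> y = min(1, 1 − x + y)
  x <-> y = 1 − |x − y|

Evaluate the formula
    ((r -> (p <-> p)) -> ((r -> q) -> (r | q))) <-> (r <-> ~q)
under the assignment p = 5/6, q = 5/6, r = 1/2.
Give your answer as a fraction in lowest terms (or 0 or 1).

5/6

p <-> p = 5/6 <-> 5/6 = 1
r -> (p <-> p) = 1/2 -> 1 = 1
r -> q = 1/2 -> 5/6 = 1
r | q = 1/2 | 5/6 = 5/6
(r -> q) -> (r | q) = 1 -> 5/6 = 5/6
(r -> (p <-> p)) -> ((r -> q) -> (r | q)) = 1 -> 5/6 = 5/6
~q = ~5/6 = 1/6
r <-> ~q = 1/2 <-> 1/6 = 2/3
((r -> (p <-> p)) -> ((r -> q) -> (r | q))) <-> (r <-> ~q) = 5/6 <-> 2/3 = 5/6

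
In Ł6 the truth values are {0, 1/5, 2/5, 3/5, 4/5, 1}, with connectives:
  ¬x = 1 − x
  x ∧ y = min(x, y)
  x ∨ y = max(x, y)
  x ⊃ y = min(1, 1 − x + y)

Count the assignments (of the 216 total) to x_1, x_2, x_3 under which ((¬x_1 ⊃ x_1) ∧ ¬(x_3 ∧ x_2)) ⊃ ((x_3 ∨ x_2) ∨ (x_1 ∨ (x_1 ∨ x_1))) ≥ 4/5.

value 1: 176 assignments (counts)
value 4/5: 25 assignments (counts)
value 3/5: 15 assignments
So 201 of the 216 assignments meet the threshold.

201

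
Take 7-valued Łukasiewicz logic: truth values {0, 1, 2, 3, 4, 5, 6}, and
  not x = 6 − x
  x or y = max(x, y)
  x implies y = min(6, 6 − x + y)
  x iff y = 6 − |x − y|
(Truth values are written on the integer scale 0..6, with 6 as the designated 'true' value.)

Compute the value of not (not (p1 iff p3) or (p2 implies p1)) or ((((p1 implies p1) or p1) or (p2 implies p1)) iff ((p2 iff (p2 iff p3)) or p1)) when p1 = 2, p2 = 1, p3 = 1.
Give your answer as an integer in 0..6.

2

p1 iff p3 = 2 iff 1 = 5
not (p1 iff p3) = not 5 = 1
p2 implies p1 = 1 implies 2 = 6
not (p1 iff p3) or (p2 implies p1) = 1 or 6 = 6
not (not (p1 iff p3) or (p2 implies p1)) = not 6 = 0
p1 implies p1 = 2 implies 2 = 6
(p1 implies p1) or p1 = 6 or 2 = 6
p2 implies p1 = 1 implies 2 = 6
((p1 implies p1) or p1) or (p2 implies p1) = 6 or 6 = 6
p2 iff p3 = 1 iff 1 = 6
p2 iff (p2 iff p3) = 1 iff 6 = 1
(p2 iff (p2 iff p3)) or p1 = 1 or 2 = 2
(((p1 implies p1) or p1) or (p2 implies p1)) iff ((p2 iff (p2 iff p3)) or p1) = 6 iff 2 = 2
not (not (p1 iff p3) or (p2 implies p1)) or ((((p1 implies p1) or p1) or (p2 implies p1)) iff ((p2 iff (p2 iff p3)) or p1)) = 0 or 2 = 2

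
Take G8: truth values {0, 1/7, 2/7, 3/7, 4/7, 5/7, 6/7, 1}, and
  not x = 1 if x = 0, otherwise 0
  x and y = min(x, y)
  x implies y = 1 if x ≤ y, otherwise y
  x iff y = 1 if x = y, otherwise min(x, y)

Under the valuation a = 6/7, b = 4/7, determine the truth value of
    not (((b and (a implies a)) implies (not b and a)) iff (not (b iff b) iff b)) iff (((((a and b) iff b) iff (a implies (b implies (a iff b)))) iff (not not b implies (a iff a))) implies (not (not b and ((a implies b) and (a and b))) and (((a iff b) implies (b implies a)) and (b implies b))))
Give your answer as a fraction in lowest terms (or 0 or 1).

0

a implies a = 6/7 implies 6/7 = 1
b and (a implies a) = 4/7 and 1 = 4/7
not b = not 4/7 = 0
not b and a = 0 and 6/7 = 0
(b and (a implies a)) implies (not b and a) = 4/7 implies 0 = 0
b iff b = 4/7 iff 4/7 = 1
not (b iff b) = not 1 = 0
not (b iff b) iff b = 0 iff 4/7 = 0
((b and (a implies a)) implies (not b and a)) iff (not (b iff b) iff b) = 0 iff 0 = 1
not (((b and (a implies a)) implies (not b and a)) iff (not (b iff b) iff b)) = not 1 = 0
a and b = 6/7 and 4/7 = 4/7
(a and b) iff b = 4/7 iff 4/7 = 1
a iff b = 6/7 iff 4/7 = 4/7
b implies (a iff b) = 4/7 implies 4/7 = 1
a implies (b implies (a iff b)) = 6/7 implies 1 = 1
((a and b) iff b) iff (a implies (b implies (a iff b))) = 1 iff 1 = 1
not b = not 4/7 = 0
not not b = not 0 = 1
a iff a = 6/7 iff 6/7 = 1
not not b implies (a iff a) = 1 implies 1 = 1
(((a and b) iff b) iff (a implies (b implies (a iff b)))) iff (not not b implies (a iff a)) = 1 iff 1 = 1
not b = not 4/7 = 0
a implies b = 6/7 implies 4/7 = 4/7
a and b = 6/7 and 4/7 = 4/7
(a implies b) and (a and b) = 4/7 and 4/7 = 4/7
not b and ((a implies b) and (a and b)) = 0 and 4/7 = 0
not (not b and ((a implies b) and (a and b))) = not 0 = 1
a iff b = 6/7 iff 4/7 = 4/7
b implies a = 4/7 implies 6/7 = 1
(a iff b) implies (b implies a) = 4/7 implies 1 = 1
b implies b = 4/7 implies 4/7 = 1
((a iff b) implies (b implies a)) and (b implies b) = 1 and 1 = 1
not (not b and ((a implies b) and (a and b))) and (((a iff b) implies (b implies a)) and (b implies b)) = 1 and 1 = 1
((((a and b) iff b) iff (a implies (b implies (a iff b)))) iff (not not b implies (a iff a))) implies (not (not b and ((a implies b) and (a and b))) and (((a iff b) implies (b implies a)) and (b implies b))) = 1 implies 1 = 1
not (((b and (a implies a)) implies (not b and a)) iff (not (b iff b) iff b)) iff (((((a and b) iff b) iff (a implies (b implies (a iff b)))) iff (not not b implies (a iff a))) implies (not (not b and ((a implies b) and (a and b))) and (((a iff b) implies (b implies a)) and (b implies b)))) = 0 iff 1 = 0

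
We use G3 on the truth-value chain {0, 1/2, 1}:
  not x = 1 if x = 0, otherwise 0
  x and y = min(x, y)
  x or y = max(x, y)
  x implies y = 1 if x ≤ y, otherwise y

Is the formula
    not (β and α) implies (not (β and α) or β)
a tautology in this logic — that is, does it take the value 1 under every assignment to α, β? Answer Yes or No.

α = 0, β = 0 ↦ 1
α = 0, β = 1/2 ↦ 1
α = 0, β = 1 ↦ 1
α = 1/2, β = 0 ↦ 1
α = 1/2, β = 1/2 ↦ 1
α = 1/2, β = 1 ↦ 1
α = 1, β = 0 ↦ 1
α = 1, β = 1/2 ↦ 1
α = 1, β = 1 ↦ 1
Every assignment gives a value ≥ 1.

Yes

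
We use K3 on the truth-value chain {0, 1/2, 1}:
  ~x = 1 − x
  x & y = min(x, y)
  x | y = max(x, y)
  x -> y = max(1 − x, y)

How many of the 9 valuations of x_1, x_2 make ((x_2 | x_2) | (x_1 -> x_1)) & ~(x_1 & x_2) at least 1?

4

x_1 = 0, x_2 = 0 ↦ 1  ≥
x_1 = 0, x_2 = 1/2 ↦ 1  ≥
x_1 = 0, x_2 = 1 ↦ 1  ≥
x_1 = 1/2, x_2 = 0 ↦ 1/2  <
x_1 = 1/2, x_2 = 1/2 ↦ 1/2  <
x_1 = 1/2, x_2 = 1 ↦ 1/2  <
x_1 = 1, x_2 = 0 ↦ 1  ≥
x_1 = 1, x_2 = 1/2 ↦ 1/2  <
x_1 = 1, x_2 = 1 ↦ 0  <
So 4 of the 9 assignments meet the threshold.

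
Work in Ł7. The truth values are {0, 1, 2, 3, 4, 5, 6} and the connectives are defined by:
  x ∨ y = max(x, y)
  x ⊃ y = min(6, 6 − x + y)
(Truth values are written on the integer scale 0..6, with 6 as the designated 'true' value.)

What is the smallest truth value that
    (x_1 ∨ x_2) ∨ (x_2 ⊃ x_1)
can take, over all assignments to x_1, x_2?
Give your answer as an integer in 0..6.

3

Take x_1 = 0, x_2 = 3:
x_1 ∨ x_2 = 0 ∨ 3 = 3
x_2 ⊃ x_1 = 3 ⊃ 0 = 3
(x_1 ∨ x_2) ∨ (x_2 ⊃ x_1) = 3 ∨ 3 = 3
No assignment yields a value below 3, so this is the minimum.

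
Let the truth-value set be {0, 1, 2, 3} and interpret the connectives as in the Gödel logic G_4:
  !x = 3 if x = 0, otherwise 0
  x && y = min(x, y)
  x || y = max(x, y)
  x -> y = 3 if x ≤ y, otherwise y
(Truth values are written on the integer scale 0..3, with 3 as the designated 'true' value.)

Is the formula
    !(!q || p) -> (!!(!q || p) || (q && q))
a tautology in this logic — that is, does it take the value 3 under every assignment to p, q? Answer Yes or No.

Counterexample: take p = 0, q = 1.
!q = !1 = 0
!q || p = 0 || 0 = 0
!(!q || p) = !0 = 3
!q = !1 = 0
!q || p = 0 || 0 = 0
!(!q || p) = !0 = 3
!!(!q || p) = !3 = 0
q && q = 1 && 1 = 1
!!(!q || p) || (q && q) = 0 || 1 = 1
!(!q || p) -> (!!(!q || p) || (q && q)) = 3 -> 1 = 1
This gives 1 ≠ 3.

No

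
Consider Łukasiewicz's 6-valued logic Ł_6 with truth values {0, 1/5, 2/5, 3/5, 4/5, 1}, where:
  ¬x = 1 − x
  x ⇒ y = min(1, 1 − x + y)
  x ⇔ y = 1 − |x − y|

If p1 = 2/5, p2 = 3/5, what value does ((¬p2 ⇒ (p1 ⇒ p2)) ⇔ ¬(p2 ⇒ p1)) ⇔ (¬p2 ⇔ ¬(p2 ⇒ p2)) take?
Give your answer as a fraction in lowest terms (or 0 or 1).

3/5

¬p2 = ¬3/5 = 2/5
p1 ⇒ p2 = 2/5 ⇒ 3/5 = 1
¬p2 ⇒ (p1 ⇒ p2) = 2/5 ⇒ 1 = 1
p2 ⇒ p1 = 3/5 ⇒ 2/5 = 4/5
¬(p2 ⇒ p1) = ¬4/5 = 1/5
(¬p2 ⇒ (p1 ⇒ p2)) ⇔ ¬(p2 ⇒ p1) = 1 ⇔ 1/5 = 1/5
¬p2 = ¬3/5 = 2/5
p2 ⇒ p2 = 3/5 ⇒ 3/5 = 1
¬(p2 ⇒ p2) = ¬1 = 0
¬p2 ⇔ ¬(p2 ⇒ p2) = 2/5 ⇔ 0 = 3/5
((¬p2 ⇒ (p1 ⇒ p2)) ⇔ ¬(p2 ⇒ p1)) ⇔ (¬p2 ⇔ ¬(p2 ⇒ p2)) = 1/5 ⇔ 3/5 = 3/5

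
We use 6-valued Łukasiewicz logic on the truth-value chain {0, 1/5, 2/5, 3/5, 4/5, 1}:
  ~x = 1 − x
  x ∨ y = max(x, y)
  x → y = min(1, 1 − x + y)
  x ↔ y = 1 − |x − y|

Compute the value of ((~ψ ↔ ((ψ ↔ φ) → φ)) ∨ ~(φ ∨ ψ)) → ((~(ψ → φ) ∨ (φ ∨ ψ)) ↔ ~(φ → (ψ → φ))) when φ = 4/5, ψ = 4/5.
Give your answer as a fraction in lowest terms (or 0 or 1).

~ψ = ~4/5 = 1/5
ψ ↔ φ = 4/5 ↔ 4/5 = 1
(ψ ↔ φ) → φ = 1 → 4/5 = 4/5
~ψ ↔ ((ψ ↔ φ) → φ) = 1/5 ↔ 4/5 = 2/5
φ ∨ ψ = 4/5 ∨ 4/5 = 4/5
~(φ ∨ ψ) = ~4/5 = 1/5
(~ψ ↔ ((ψ ↔ φ) → φ)) ∨ ~(φ ∨ ψ) = 2/5 ∨ 1/5 = 2/5
ψ → φ = 4/5 → 4/5 = 1
~(ψ → φ) = ~1 = 0
φ ∨ ψ = 4/5 ∨ 4/5 = 4/5
~(ψ → φ) ∨ (φ ∨ ψ) = 0 ∨ 4/5 = 4/5
ψ → φ = 4/5 → 4/5 = 1
φ → (ψ → φ) = 4/5 → 1 = 1
~(φ → (ψ → φ)) = ~1 = 0
(~(ψ → φ) ∨ (φ ∨ ψ)) ↔ ~(φ → (ψ → φ)) = 4/5 ↔ 0 = 1/5
((~ψ ↔ ((ψ ↔ φ) → φ)) ∨ ~(φ ∨ ψ)) → ((~(ψ → φ) ∨ (φ ∨ ψ)) ↔ ~(φ → (ψ → φ))) = 2/5 → 1/5 = 4/5

4/5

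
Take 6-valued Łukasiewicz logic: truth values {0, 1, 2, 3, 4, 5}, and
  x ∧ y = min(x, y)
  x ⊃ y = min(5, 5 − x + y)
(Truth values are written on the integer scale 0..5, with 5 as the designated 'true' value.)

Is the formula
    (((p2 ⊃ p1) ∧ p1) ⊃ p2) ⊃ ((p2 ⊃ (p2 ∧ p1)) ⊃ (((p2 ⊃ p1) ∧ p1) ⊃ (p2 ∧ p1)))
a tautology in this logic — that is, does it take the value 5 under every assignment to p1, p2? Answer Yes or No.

Yes

At p1 = 2, p2 = 3, for instance:
p2 ⊃ p1 = 3 ⊃ 2 = 4
(p2 ⊃ p1) ∧ p1 = 4 ∧ 2 = 2
((p2 ⊃ p1) ∧ p1) ⊃ p2 = 2 ⊃ 3 = 5
p2 ∧ p1 = 3 ∧ 2 = 2
p2 ⊃ (p2 ∧ p1) = 3 ⊃ 2 = 4
((p2 ⊃ p1) ∧ p1) ⊃ (p2 ∧ p1) = 2 ⊃ 2 = 5
(p2 ⊃ (p2 ∧ p1)) ⊃ (((p2 ⊃ p1) ∧ p1) ⊃ (p2 ∧ p1)) = 4 ⊃ 5 = 5
(((p2 ⊃ p1) ∧ p1) ⊃ p2) ⊃ ((p2 ⊃ (p2 ∧ p1)) ⊃ (((p2 ⊃ p1) ∧ p1) ⊃ (p2 ∧ p1))) = 5 ⊃ 5 = 5
and checking the remaining 35 assignments likewise gives ≥ 5 in every case.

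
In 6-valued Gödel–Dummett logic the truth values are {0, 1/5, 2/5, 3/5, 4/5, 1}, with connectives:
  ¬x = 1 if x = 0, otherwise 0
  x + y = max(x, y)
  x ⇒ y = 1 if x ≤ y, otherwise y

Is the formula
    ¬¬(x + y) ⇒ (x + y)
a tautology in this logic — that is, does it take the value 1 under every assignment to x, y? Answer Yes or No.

Counterexample: take x = 0, y = 1/5.
x + y = 0 + 1/5 = 1/5
¬(x + y) = ¬1/5 = 0
¬¬(x + y) = ¬0 = 1
¬¬(x + y) ⇒ (x + y) = 1 ⇒ 1/5 = 1/5
This gives 1/5 ≠ 1.

No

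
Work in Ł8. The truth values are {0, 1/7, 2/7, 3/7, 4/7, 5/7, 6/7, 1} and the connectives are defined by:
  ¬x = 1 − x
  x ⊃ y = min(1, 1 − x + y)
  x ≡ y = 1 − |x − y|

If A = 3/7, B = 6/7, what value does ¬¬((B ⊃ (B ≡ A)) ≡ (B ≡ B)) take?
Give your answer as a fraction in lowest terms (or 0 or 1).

5/7

B ≡ A = 6/7 ≡ 3/7 = 4/7
B ⊃ (B ≡ A) = 6/7 ⊃ 4/7 = 5/7
B ≡ B = 6/7 ≡ 6/7 = 1
(B ⊃ (B ≡ A)) ≡ (B ≡ B) = 5/7 ≡ 1 = 5/7
¬((B ⊃ (B ≡ A)) ≡ (B ≡ B)) = ¬5/7 = 2/7
¬¬((B ⊃ (B ≡ A)) ≡ (B ≡ B)) = ¬2/7 = 5/7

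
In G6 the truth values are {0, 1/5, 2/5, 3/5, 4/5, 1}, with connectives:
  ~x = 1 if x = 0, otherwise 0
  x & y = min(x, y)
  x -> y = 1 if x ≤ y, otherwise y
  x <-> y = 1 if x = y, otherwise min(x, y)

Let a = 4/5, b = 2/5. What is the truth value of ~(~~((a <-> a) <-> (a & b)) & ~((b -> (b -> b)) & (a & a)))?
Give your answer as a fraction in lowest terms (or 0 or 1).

a <-> a = 4/5 <-> 4/5 = 1
a & b = 4/5 & 2/5 = 2/5
(a <-> a) <-> (a & b) = 1 <-> 2/5 = 2/5
~((a <-> a) <-> (a & b)) = ~2/5 = 0
~~((a <-> a) <-> (a & b)) = ~0 = 1
b -> b = 2/5 -> 2/5 = 1
b -> (b -> b) = 2/5 -> 1 = 1
a & a = 4/5 & 4/5 = 4/5
(b -> (b -> b)) & (a & a) = 1 & 4/5 = 4/5
~((b -> (b -> b)) & (a & a)) = ~4/5 = 0
~~((a <-> a) <-> (a & b)) & ~((b -> (b -> b)) & (a & a)) = 1 & 0 = 0
~(~~((a <-> a) <-> (a & b)) & ~((b -> (b -> b)) & (a & a))) = ~0 = 1

1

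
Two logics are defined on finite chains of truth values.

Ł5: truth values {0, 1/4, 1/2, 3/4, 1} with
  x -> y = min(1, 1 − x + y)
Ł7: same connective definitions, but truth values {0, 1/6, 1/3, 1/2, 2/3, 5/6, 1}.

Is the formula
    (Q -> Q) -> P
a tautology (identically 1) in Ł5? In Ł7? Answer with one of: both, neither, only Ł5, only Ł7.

neither

In Ł5: at P = 0, Q = 0 the value is 0 — not a tautology.
In Ł7: at P = 0, Q = 0 the value is 0 — not a tautology.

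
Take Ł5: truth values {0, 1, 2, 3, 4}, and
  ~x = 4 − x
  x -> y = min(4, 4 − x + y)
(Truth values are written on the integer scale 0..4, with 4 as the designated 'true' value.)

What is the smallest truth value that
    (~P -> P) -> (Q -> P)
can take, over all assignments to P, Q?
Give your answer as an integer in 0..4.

Take P = 2, Q = 4:
~P = ~2 = 2
~P -> P = 2 -> 2 = 4
Q -> P = 4 -> 2 = 2
(~P -> P) -> (Q -> P) = 4 -> 2 = 2
No assignment yields a value below 2, so this is the minimum.

2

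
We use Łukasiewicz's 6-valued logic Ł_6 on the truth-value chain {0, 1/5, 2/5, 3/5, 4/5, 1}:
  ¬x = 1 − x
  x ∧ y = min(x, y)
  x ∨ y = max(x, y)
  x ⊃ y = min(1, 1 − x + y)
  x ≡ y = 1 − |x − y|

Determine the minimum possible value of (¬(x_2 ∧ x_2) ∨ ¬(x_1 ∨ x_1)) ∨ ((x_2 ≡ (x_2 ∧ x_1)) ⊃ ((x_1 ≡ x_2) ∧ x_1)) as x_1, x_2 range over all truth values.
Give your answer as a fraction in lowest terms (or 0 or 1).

Take x_1 = 2/5, x_2 = 2/5:
x_2 ∧ x_2 = 2/5 ∧ 2/5 = 2/5
¬(x_2 ∧ x_2) = ¬2/5 = 3/5
x_1 ∨ x_1 = 2/5 ∨ 2/5 = 2/5
¬(x_1 ∨ x_1) = ¬2/5 = 3/5
¬(x_2 ∧ x_2) ∨ ¬(x_1 ∨ x_1) = 3/5 ∨ 3/5 = 3/5
x_2 ∧ x_1 = 2/5 ∧ 2/5 = 2/5
x_2 ≡ (x_2 ∧ x_1) = 2/5 ≡ 2/5 = 1
x_1 ≡ x_2 = 2/5 ≡ 2/5 = 1
(x_1 ≡ x_2) ∧ x_1 = 1 ∧ 2/5 = 2/5
(x_2 ≡ (x_2 ∧ x_1)) ⊃ ((x_1 ≡ x_2) ∧ x_1) = 1 ⊃ 2/5 = 2/5
(¬(x_2 ∧ x_2) ∨ ¬(x_1 ∨ x_1)) ∨ ((x_2 ≡ (x_2 ∧ x_1)) ⊃ ((x_1 ≡ x_2) ∧ x_1)) = 3/5 ∨ 2/5 = 3/5
No assignment yields a value below 3/5, so this is the minimum.

3/5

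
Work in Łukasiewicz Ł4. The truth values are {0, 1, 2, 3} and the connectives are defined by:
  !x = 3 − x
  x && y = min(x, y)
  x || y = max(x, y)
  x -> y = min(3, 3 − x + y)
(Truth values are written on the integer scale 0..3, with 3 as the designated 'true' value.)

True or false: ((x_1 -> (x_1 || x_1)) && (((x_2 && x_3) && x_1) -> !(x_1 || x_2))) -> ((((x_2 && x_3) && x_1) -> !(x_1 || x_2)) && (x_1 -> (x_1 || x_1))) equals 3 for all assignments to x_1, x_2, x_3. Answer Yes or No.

Yes

At x_1 = 1, x_2 = 1, x_3 = 1, for instance:
x_1 || x_1 = 1 || 1 = 1
x_1 -> (x_1 || x_1) = 1 -> 1 = 3
x_2 && x_3 = 1 && 1 = 1
(x_2 && x_3) && x_1 = 1 && 1 = 1
x_1 || x_2 = 1 || 1 = 1
!(x_1 || x_2) = !1 = 2
((x_2 && x_3) && x_1) -> !(x_1 || x_2) = 1 -> 2 = 3
(x_1 -> (x_1 || x_1)) && (((x_2 && x_3) && x_1) -> !(x_1 || x_2)) = 3 && 3 = 3
(((x_2 && x_3) && x_1) -> !(x_1 || x_2)) && (x_1 -> (x_1 || x_1)) = 3 && 3 = 3
((x_1 -> (x_1 || x_1)) && (((x_2 && x_3) && x_1) -> !(x_1 || x_2))) -> ((((x_2 && x_3) && x_1) -> !(x_1 || x_2)) && (x_1 -> (x_1 || x_1))) = 3 -> 3 = 3
and checking the remaining 63 assignments likewise gives ≥ 3 in every case.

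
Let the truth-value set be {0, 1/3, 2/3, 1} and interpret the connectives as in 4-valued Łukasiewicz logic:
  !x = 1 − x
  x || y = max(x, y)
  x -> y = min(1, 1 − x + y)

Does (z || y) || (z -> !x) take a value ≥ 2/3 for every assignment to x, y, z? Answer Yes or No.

At x = 1, y = 1, z = 2/3, for instance:
z || y = 2/3 || 1 = 1
!x = !1 = 0
z -> !x = 2/3 -> 0 = 1/3
(z || y) || (z -> !x) = 1 || 1/3 = 1
and checking the remaining 63 assignments likewise gives ≥ 2/3 in every case.

Yes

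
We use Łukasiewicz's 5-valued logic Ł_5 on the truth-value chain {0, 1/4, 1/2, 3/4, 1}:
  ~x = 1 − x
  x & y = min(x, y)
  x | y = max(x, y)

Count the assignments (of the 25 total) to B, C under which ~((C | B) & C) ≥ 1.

value 1: 5 assignments (counts)
value 3/4: 5 assignments
value 1/2: 5 assignments
value 1/4: 5 assignments
value 0: 5 assignments
So 5 of the 25 assignments meet the threshold.

5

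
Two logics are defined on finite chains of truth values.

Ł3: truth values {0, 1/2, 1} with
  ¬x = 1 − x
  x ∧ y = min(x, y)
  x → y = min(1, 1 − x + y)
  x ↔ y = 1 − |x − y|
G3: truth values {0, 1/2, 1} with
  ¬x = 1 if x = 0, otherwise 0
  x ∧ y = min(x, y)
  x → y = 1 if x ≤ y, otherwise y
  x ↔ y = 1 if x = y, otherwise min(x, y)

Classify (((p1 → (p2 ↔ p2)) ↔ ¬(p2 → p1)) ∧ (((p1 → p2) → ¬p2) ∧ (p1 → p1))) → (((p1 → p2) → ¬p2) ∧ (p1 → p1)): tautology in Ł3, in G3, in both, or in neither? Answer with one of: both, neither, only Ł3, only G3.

In Ł3: every assignment gives 1 — tautology.
In G3: every assignment gives 1 — tautology.

both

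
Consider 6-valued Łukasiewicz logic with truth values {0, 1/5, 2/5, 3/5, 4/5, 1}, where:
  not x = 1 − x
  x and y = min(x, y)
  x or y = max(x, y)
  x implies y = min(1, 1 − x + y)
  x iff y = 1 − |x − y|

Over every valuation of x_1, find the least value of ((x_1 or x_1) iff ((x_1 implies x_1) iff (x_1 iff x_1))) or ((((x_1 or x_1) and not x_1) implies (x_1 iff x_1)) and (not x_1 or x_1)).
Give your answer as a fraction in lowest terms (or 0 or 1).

3/5

Take x_1 = 2/5:
x_1 or x_1 = 2/5 or 2/5 = 2/5
x_1 implies x_1 = 2/5 implies 2/5 = 1
x_1 iff x_1 = 2/5 iff 2/5 = 1
(x_1 implies x_1) iff (x_1 iff x_1) = 1 iff 1 = 1
(x_1 or x_1) iff ((x_1 implies x_1) iff (x_1 iff x_1)) = 2/5 iff 1 = 2/5
x_1 or x_1 = 2/5 or 2/5 = 2/5
not x_1 = not 2/5 = 3/5
(x_1 or x_1) and not x_1 = 2/5 and 3/5 = 2/5
x_1 iff x_1 = 2/5 iff 2/5 = 1
((x_1 or x_1) and not x_1) implies (x_1 iff x_1) = 2/5 implies 1 = 1
not x_1 = not 2/5 = 3/5
not x_1 or x_1 = 3/5 or 2/5 = 3/5
(((x_1 or x_1) and not x_1) implies (x_1 iff x_1)) and (not x_1 or x_1) = 1 and 3/5 = 3/5
((x_1 or x_1) iff ((x_1 implies x_1) iff (x_1 iff x_1))) or ((((x_1 or x_1) and not x_1) implies (x_1 iff x_1)) and (not x_1 or x_1)) = 2/5 or 3/5 = 3/5
No assignment yields a value below 3/5, so this is the minimum.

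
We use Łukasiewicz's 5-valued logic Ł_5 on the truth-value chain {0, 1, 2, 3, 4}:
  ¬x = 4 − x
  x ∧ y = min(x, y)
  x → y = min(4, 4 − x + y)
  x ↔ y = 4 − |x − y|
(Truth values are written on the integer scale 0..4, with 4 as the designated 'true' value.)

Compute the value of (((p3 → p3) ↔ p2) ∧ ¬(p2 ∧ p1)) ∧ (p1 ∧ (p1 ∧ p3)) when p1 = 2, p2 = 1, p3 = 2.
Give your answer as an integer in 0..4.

1

p3 → p3 = 2 → 2 = 4
(p3 → p3) ↔ p2 = 4 ↔ 1 = 1
p2 ∧ p1 = 1 ∧ 2 = 1
¬(p2 ∧ p1) = ¬1 = 3
((p3 → p3) ↔ p2) ∧ ¬(p2 ∧ p1) = 1 ∧ 3 = 1
p1 ∧ p3 = 2 ∧ 2 = 2
p1 ∧ (p1 ∧ p3) = 2 ∧ 2 = 2
(((p3 → p3) ↔ p2) ∧ ¬(p2 ∧ p1)) ∧ (p1 ∧ (p1 ∧ p3)) = 1 ∧ 2 = 1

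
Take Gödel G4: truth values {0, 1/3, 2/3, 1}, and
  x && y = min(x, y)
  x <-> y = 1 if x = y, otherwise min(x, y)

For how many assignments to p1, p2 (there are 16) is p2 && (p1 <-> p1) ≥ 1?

p1 = 0, p2 = 0 ↦ 0  <
p1 = 0, p2 = 1/3 ↦ 1/3  <
p1 = 0, p2 = 2/3 ↦ 2/3  <
p1 = 0, p2 = 1 ↦ 1  ≥
p1 = 1/3, p2 = 0 ↦ 0  <
p1 = 1/3, p2 = 1/3 ↦ 1/3  <
p1 = 1/3, p2 = 2/3 ↦ 2/3  <
p1 = 1/3, p2 = 1 ↦ 1  ≥
p1 = 2/3, p2 = 0 ↦ 0  <
p1 = 2/3, p2 = 1/3 ↦ 1/3  <
p1 = 2/3, p2 = 2/3 ↦ 2/3  <
p1 = 2/3, p2 = 1 ↦ 1  ≥
p1 = 1, p2 = 0 ↦ 0  <
p1 = 1, p2 = 1/3 ↦ 1/3  <
p1 = 1, p2 = 2/3 ↦ 2/3  <
p1 = 1, p2 = 1 ↦ 1  ≥
So 4 of the 16 assignments meet the threshold.

4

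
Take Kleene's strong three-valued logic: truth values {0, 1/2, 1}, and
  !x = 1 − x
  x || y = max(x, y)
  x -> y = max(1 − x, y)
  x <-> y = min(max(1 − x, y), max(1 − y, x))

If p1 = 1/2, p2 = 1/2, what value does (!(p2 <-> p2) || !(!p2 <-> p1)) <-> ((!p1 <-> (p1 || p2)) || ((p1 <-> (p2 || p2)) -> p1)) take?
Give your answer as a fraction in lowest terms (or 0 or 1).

1/2

p2 <-> p2 = 1/2 <-> 1/2 = 1/2
!(p2 <-> p2) = !1/2 = 1/2
!p2 = !1/2 = 1/2
!p2 <-> p1 = 1/2 <-> 1/2 = 1/2
!(!p2 <-> p1) = !1/2 = 1/2
!(p2 <-> p2) || !(!p2 <-> p1) = 1/2 || 1/2 = 1/2
!p1 = !1/2 = 1/2
p1 || p2 = 1/2 || 1/2 = 1/2
!p1 <-> (p1 || p2) = 1/2 <-> 1/2 = 1/2
p2 || p2 = 1/2 || 1/2 = 1/2
p1 <-> (p2 || p2) = 1/2 <-> 1/2 = 1/2
(p1 <-> (p2 || p2)) -> p1 = 1/2 -> 1/2 = 1/2
(!p1 <-> (p1 || p2)) || ((p1 <-> (p2 || p2)) -> p1) = 1/2 || 1/2 = 1/2
(!(p2 <-> p2) || !(!p2 <-> p1)) <-> ((!p1 <-> (p1 || p2)) || ((p1 <-> (p2 || p2)) -> p1)) = 1/2 <-> 1/2 = 1/2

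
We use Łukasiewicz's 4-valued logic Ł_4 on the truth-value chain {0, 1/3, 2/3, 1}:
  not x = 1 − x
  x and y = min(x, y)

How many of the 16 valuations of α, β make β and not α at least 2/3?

4

α = 0, β = 0 ↦ 0  <
α = 0, β = 1/3 ↦ 1/3  <
α = 0, β = 2/3 ↦ 2/3  ≥
α = 0, β = 1 ↦ 1  ≥
α = 1/3, β = 0 ↦ 0  <
α = 1/3, β = 1/3 ↦ 1/3  <
α = 1/3, β = 2/3 ↦ 2/3  ≥
α = 1/3, β = 1 ↦ 2/3  ≥
α = 2/3, β = 0 ↦ 0  <
α = 2/3, β = 1/3 ↦ 1/3  <
α = 2/3, β = 2/3 ↦ 1/3  <
α = 2/3, β = 1 ↦ 1/3  <
α = 1, β = 0 ↦ 0  <
α = 1, β = 1/3 ↦ 0  <
α = 1, β = 2/3 ↦ 0  <
α = 1, β = 1 ↦ 0  <
So 4 of the 16 assignments meet the threshold.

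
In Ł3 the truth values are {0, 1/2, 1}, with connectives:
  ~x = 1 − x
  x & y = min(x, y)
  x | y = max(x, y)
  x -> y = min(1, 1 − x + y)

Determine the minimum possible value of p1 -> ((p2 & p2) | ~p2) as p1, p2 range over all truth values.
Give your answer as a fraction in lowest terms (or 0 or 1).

1/2

Take p1 = 1, p2 = 1/2:
p2 & p2 = 1/2 & 1/2 = 1/2
~p2 = ~1/2 = 1/2
(p2 & p2) | ~p2 = 1/2 | 1/2 = 1/2
p1 -> ((p2 & p2) | ~p2) = 1 -> 1/2 = 1/2
No assignment yields a value below 1/2, so this is the minimum.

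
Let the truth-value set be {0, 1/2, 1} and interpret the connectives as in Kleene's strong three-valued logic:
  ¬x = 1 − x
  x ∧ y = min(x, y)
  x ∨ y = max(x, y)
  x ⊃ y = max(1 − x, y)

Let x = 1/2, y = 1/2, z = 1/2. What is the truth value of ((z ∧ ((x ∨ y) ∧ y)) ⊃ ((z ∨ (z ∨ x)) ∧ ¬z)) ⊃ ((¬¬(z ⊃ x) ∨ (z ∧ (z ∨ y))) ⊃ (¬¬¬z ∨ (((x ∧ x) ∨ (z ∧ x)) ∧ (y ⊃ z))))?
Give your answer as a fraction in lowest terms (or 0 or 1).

x ∨ y = 1/2 ∨ 1/2 = 1/2
(x ∨ y) ∧ y = 1/2 ∧ 1/2 = 1/2
z ∧ ((x ∨ y) ∧ y) = 1/2 ∧ 1/2 = 1/2
z ∨ x = 1/2 ∨ 1/2 = 1/2
z ∨ (z ∨ x) = 1/2 ∨ 1/2 = 1/2
¬z = ¬1/2 = 1/2
(z ∨ (z ∨ x)) ∧ ¬z = 1/2 ∧ 1/2 = 1/2
(z ∧ ((x ∨ y) ∧ y)) ⊃ ((z ∨ (z ∨ x)) ∧ ¬z) = 1/2 ⊃ 1/2 = 1/2
z ⊃ x = 1/2 ⊃ 1/2 = 1/2
¬(z ⊃ x) = ¬1/2 = 1/2
¬¬(z ⊃ x) = ¬1/2 = 1/2
z ∨ y = 1/2 ∨ 1/2 = 1/2
z ∧ (z ∨ y) = 1/2 ∧ 1/2 = 1/2
¬¬(z ⊃ x) ∨ (z ∧ (z ∨ y)) = 1/2 ∨ 1/2 = 1/2
¬z = ¬1/2 = 1/2
¬¬z = ¬1/2 = 1/2
¬¬¬z = ¬1/2 = 1/2
x ∧ x = 1/2 ∧ 1/2 = 1/2
z ∧ x = 1/2 ∧ 1/2 = 1/2
(x ∧ x) ∨ (z ∧ x) = 1/2 ∨ 1/2 = 1/2
y ⊃ z = 1/2 ⊃ 1/2 = 1/2
((x ∧ x) ∨ (z ∧ x)) ∧ (y ⊃ z) = 1/2 ∧ 1/2 = 1/2
¬¬¬z ∨ (((x ∧ x) ∨ (z ∧ x)) ∧ (y ⊃ z)) = 1/2 ∨ 1/2 = 1/2
(¬¬(z ⊃ x) ∨ (z ∧ (z ∨ y))) ⊃ (¬¬¬z ∨ (((x ∧ x) ∨ (z ∧ x)) ∧ (y ⊃ z))) = 1/2 ⊃ 1/2 = 1/2
((z ∧ ((x ∨ y) ∧ y)) ⊃ ((z ∨ (z ∨ x)) ∧ ¬z)) ⊃ ((¬¬(z ⊃ x) ∨ (z ∧ (z ∨ y))) ⊃ (¬¬¬z ∨ (((x ∧ x) ∨ (z ∧ x)) ∧ (y ⊃ z)))) = 1/2 ⊃ 1/2 = 1/2

1/2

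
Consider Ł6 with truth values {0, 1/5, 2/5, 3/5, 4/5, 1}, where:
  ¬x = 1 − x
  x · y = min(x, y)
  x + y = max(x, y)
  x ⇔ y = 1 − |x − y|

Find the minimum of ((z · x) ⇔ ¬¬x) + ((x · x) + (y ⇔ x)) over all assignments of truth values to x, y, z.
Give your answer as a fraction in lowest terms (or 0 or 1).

Take x = 2/5, y = 0, z = 0:
z · x = 0 · 2/5 = 0
¬x = ¬2/5 = 3/5
¬¬x = ¬3/5 = 2/5
(z · x) ⇔ ¬¬x = 0 ⇔ 2/5 = 3/5
x · x = 2/5 · 2/5 = 2/5
y ⇔ x = 0 ⇔ 2/5 = 3/5
(x · x) + (y ⇔ x) = 2/5 + 3/5 = 3/5
((z · x) ⇔ ¬¬x) + ((x · x) + (y ⇔ x)) = 3/5 + 3/5 = 3/5
No assignment yields a value below 3/5, so this is the minimum.

3/5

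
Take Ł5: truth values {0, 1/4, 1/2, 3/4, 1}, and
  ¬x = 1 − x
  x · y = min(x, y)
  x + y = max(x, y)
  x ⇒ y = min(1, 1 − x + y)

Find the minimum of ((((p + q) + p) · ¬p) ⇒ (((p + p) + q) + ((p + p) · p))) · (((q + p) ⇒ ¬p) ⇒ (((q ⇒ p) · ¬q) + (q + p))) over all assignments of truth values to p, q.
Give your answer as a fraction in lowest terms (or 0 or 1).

1/2

Take p = 0, q = 1/2:
p + q = 0 + 1/2 = 1/2
(p + q) + p = 1/2 + 0 = 1/2
¬p = ¬0 = 1
((p + q) + p) · ¬p = 1/2 · 1 = 1/2
p + p = 0 + 0 = 0
(p + p) + q = 0 + 1/2 = 1/2
p + p = 0 + 0 = 0
(p + p) · p = 0 · 0 = 0
((p + p) + q) + ((p + p) · p) = 1/2 + 0 = 1/2
(((p + q) + p) · ¬p) ⇒ (((p + p) + q) + ((p + p) · p)) = 1/2 ⇒ 1/2 = 1
q + p = 1/2 + 0 = 1/2
¬p = ¬0 = 1
(q + p) ⇒ ¬p = 1/2 ⇒ 1 = 1
q ⇒ p = 1/2 ⇒ 0 = 1/2
¬q = ¬1/2 = 1/2
(q ⇒ p) · ¬q = 1/2 · 1/2 = 1/2
q + p = 1/2 + 0 = 1/2
((q ⇒ p) · ¬q) + (q + p) = 1/2 + 1/2 = 1/2
((q + p) ⇒ ¬p) ⇒ (((q ⇒ p) · ¬q) + (q + p)) = 1 ⇒ 1/2 = 1/2
((((p + q) + p) · ¬p) ⇒ (((p + p) + q) + ((p + p) · p))) · (((q + p) ⇒ ¬p) ⇒ (((q ⇒ p) · ¬q) + (q + p))) = 1 · 1/2 = 1/2
No assignment yields a value below 1/2, so this is the minimum.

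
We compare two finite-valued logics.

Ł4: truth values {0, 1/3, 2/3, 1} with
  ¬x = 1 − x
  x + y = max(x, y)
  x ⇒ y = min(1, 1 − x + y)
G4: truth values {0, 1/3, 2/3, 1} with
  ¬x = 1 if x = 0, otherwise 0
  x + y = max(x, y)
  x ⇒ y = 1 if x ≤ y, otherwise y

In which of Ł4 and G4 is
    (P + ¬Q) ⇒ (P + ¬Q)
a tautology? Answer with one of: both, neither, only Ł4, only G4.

In Ł4: every assignment gives 1 — tautology.
In G4: every assignment gives 1 — tautology.

both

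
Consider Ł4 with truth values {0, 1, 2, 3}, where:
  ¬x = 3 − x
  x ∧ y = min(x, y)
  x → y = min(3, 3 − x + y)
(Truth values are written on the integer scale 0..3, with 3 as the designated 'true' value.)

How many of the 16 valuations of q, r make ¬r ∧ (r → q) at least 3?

4

q = 0, r = 0 ↦ 3  ≥
q = 0, r = 1 ↦ 2  <
q = 0, r = 2 ↦ 1  <
q = 0, r = 3 ↦ 0  <
q = 1, r = 0 ↦ 3  ≥
q = 1, r = 1 ↦ 2  <
q = 1, r = 2 ↦ 1  <
q = 1, r = 3 ↦ 0  <
q = 2, r = 0 ↦ 3  ≥
q = 2, r = 1 ↦ 2  <
q = 2, r = 2 ↦ 1  <
q = 2, r = 3 ↦ 0  <
q = 3, r = 0 ↦ 3  ≥
q = 3, r = 1 ↦ 2  <
q = 3, r = 2 ↦ 1  <
q = 3, r = 3 ↦ 0  <
So 4 of the 16 assignments meet the threshold.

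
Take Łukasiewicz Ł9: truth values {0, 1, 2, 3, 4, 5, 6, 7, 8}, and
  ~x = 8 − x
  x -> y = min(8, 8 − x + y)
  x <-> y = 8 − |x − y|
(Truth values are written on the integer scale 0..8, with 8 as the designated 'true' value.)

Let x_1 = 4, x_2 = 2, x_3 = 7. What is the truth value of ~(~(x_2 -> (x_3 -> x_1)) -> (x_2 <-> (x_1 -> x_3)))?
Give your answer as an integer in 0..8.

0

x_3 -> x_1 = 7 -> 4 = 5
x_2 -> (x_3 -> x_1) = 2 -> 5 = 8
~(x_2 -> (x_3 -> x_1)) = ~8 = 0
x_1 -> x_3 = 4 -> 7 = 8
x_2 <-> (x_1 -> x_3) = 2 <-> 8 = 2
~(x_2 -> (x_3 -> x_1)) -> (x_2 <-> (x_1 -> x_3)) = 0 -> 2 = 8
~(~(x_2 -> (x_3 -> x_1)) -> (x_2 <-> (x_1 -> x_3))) = ~8 = 0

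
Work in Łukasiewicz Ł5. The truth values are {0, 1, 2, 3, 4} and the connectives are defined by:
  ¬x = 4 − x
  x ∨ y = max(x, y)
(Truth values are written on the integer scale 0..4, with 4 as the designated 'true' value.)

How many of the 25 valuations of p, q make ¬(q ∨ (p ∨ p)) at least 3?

4

value 4: 1 assignment (counts)
value 3: 3 assignments (counts)
value 2: 5 assignments
value 1: 7 assignments
value 0: 9 assignments
So 4 of the 25 assignments meet the threshold.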